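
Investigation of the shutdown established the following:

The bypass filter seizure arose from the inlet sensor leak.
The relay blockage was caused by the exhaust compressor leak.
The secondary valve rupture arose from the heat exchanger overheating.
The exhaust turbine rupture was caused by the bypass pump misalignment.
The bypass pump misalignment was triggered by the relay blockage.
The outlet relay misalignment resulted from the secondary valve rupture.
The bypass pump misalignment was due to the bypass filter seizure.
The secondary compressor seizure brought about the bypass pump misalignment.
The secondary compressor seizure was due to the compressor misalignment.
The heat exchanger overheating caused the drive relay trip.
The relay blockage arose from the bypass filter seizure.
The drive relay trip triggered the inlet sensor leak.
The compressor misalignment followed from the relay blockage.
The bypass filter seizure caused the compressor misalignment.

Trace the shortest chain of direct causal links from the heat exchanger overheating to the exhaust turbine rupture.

the heat exchanger overheating → the drive relay trip
the drive relay trip → the inlet sensor leak
the inlet sensor leak → the bypass filter seizure
the bypass filter seizure → the bypass pump misalignment
the bypass pump misalignment → the exhaust turbine rupture
Length: 5 steps.

the heat exchanger overheating → the drive relay trip → the inlet sensor leak → the bypass filter seizure → the bypass pump misalignment → the exhaust turbine rupture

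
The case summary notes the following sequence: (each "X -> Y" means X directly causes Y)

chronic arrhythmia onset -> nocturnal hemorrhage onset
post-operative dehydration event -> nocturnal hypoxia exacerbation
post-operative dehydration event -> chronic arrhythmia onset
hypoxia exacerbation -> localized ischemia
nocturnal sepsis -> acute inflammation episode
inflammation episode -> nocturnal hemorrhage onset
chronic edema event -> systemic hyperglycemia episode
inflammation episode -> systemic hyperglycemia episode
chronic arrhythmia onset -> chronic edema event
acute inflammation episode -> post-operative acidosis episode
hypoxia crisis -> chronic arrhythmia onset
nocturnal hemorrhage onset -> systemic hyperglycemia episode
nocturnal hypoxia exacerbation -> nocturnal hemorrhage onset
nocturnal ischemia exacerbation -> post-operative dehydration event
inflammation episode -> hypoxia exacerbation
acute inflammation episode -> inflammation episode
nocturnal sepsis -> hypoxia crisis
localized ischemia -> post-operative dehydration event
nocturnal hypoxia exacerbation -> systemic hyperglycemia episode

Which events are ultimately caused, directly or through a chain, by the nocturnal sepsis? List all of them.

the acute inflammation episode, the chronic arrhythmia onset, the chronic edema event, the hypoxia crisis, the hypoxia exacerbation, the inflammation episode, the localized ischemia, the nocturnal hemorrhage onset, the nocturnal hypoxia exacerbation, the post-operative acidosis episode, the post-operative dehydration event, the systemic hyperglycemia episode

Direct effects: the hypoxia crisis, the acute inflammation episode.
2 steps out: the inflammation episode, the post-operative acidosis episode, the chronic arrhythmia onset.
3 steps out: the hypoxia exacerbation, the nocturnal hemorrhage onset, the chronic edema event, the systemic hyperglycemia episode.
4 steps out: the localized ischemia.
5 steps out: the post-operative dehydration event.
6 steps out: the nocturnal hypoxia exacerbation.
Not reachable from it: the nocturnal ischemia exacerbation.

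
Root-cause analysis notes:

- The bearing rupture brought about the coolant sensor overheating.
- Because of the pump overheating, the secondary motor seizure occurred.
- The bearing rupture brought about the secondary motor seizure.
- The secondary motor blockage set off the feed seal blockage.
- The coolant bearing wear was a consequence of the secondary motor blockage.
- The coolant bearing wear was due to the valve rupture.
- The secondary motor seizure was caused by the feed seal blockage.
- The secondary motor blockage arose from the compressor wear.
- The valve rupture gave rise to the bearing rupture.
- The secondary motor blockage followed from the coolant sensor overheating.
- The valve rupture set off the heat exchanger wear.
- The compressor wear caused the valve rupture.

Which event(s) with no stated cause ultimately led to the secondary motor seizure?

the compressor wear, the pump overheating

Tracing upstream from the secondary motor seizure: the secondary motor seizure ← the bearing rupture ← the valve rupture ← the compressor wear.
A separate upstream branch: the secondary motor seizure ← the pump overheating.
Each of those chain origins has no stated cause.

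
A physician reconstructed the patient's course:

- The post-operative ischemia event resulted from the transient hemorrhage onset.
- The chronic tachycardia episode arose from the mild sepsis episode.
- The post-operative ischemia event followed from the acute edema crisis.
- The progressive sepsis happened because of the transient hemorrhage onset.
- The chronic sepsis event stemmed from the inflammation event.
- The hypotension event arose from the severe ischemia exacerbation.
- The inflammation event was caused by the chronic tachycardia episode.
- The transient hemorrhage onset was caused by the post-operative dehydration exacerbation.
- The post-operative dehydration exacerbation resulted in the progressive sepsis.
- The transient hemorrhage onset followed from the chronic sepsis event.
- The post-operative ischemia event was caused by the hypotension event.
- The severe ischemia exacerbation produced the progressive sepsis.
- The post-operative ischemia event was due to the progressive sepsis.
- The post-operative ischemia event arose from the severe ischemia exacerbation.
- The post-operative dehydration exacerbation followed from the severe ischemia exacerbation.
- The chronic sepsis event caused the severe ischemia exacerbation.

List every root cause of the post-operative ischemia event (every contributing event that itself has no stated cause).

Tracing upstream from the post-operative ischemia event: the post-operative ischemia event ← the acute edema crisis.
A separate upstream branch: the post-operative ischemia event ← the severe ischemia exacerbation ← the chronic sepsis event ← the inflammation event ← the chronic tachycardia episode ← the mild sepsis episode.
Each of those chain origins has no stated cause.

the acute edema crisis, the mild sepsis episode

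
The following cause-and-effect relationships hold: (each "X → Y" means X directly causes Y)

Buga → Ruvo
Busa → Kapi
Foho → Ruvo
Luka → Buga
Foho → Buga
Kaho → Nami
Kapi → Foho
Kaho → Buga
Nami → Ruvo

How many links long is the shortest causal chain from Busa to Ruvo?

3

Shortest chain: Busa → Kapi → Foho → Ruvo.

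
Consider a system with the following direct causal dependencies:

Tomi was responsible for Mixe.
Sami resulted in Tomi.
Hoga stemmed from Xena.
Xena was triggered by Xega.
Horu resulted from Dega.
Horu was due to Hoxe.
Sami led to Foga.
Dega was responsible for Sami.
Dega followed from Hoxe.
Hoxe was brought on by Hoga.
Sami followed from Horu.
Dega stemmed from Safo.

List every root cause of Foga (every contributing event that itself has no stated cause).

Safo, Xega

Tracing upstream from Foga: Foga ← Sami ← Dega ← Hoxe ← Hoga ← Xena ← Xega.
A separate upstream branch: Foga ← Sami ← Dega ← Safo.
Each of those chain origins has no stated cause.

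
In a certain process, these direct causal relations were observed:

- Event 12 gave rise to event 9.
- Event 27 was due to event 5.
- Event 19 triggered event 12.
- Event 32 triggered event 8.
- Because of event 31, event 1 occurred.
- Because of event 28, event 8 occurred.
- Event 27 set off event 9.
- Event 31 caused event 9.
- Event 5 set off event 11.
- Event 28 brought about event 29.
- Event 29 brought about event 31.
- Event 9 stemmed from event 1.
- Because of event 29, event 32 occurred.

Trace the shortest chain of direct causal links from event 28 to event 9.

event 28 → event 29 → event 31 → event 9

event 28 → event 29
event 29 → event 31
event 31 → event 9
Length: 3 steps.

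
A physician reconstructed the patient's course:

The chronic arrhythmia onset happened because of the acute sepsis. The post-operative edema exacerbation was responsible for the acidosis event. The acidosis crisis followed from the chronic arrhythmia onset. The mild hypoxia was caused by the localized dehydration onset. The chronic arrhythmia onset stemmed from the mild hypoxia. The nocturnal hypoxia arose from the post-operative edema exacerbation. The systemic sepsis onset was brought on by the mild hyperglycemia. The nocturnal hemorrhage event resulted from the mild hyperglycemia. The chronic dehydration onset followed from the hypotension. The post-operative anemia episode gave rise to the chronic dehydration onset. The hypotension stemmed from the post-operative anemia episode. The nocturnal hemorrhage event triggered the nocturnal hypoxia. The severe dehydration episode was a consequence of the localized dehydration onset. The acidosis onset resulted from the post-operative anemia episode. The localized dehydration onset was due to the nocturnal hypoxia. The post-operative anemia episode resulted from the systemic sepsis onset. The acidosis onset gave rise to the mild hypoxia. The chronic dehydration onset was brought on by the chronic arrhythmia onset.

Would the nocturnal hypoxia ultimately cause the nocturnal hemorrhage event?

No

The nocturnal hypoxia leads to the localized dehydration onset, the severe dehydration episode, the mild hypoxia, the chronic arrhythmia onset, the acidosis crisis, the chronic dehydration onset; the nocturnal hemorrhage event is not among them.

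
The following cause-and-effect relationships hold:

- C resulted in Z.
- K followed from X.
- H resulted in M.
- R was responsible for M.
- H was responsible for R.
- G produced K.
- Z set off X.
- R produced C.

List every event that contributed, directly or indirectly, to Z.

C, H, R

Immediate cause of Z: C.
Further upstream: H, R.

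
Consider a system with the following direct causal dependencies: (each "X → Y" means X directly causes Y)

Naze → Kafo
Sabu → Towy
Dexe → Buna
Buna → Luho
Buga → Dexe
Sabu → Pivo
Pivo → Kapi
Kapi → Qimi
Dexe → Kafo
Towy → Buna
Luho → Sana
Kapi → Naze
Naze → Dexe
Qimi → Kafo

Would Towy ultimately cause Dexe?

Towy leads to Buna, Luho, Sana; Dexe is not among them.

No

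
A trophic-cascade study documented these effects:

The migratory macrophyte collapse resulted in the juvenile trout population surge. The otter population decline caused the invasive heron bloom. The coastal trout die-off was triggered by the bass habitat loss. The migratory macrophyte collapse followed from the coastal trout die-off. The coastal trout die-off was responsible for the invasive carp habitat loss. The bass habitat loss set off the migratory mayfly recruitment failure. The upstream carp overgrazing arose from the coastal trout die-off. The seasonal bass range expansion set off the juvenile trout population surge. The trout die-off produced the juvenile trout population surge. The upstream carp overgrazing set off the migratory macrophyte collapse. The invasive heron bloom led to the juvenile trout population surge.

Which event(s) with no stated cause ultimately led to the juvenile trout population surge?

the bass habitat loss, the otter population decline, the seasonal bass range expansion, the trout die-off

Tracing upstream from the juvenile trout population surge: the juvenile trout population surge ← the migratory macrophyte collapse ← the coastal trout die-off ← the bass habitat loss.
A separate upstream branch: the juvenile trout population surge ← the invasive heron bloom ← the otter population decline.
A separate upstream branch: the juvenile trout population surge ← the seasonal bass range expansion.
A separate upstream branch: the juvenile trout population surge ← the trout die-off.
Each of those chain origins has no stated cause.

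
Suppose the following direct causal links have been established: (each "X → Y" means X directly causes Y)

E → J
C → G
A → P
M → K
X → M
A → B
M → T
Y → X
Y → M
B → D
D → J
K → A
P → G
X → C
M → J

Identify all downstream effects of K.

A, B, D, G, J, P

Direct effects: A.
2 steps out: B, P.
3 steps out: G, D.
4 steps out: J.
Not reachable from it: Y, X, M, C, T, E.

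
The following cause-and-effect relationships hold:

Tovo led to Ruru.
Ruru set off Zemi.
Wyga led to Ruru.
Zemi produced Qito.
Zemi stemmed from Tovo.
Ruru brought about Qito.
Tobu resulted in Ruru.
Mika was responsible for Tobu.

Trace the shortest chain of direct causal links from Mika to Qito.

Mika → Tobu
Tobu → Ruru
Ruru → Qito
Length: 3 steps.

Mika → Tobu → Ruru → Qito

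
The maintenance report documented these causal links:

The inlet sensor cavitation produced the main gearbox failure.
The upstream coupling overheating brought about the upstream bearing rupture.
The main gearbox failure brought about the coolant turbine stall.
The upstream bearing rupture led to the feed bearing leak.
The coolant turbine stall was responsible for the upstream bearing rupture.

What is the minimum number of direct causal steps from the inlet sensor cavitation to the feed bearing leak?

4

Shortest chain: the inlet sensor cavitation → the main gearbox failure → the coolant turbine stall → the upstream bearing rupture → the feed bearing leak.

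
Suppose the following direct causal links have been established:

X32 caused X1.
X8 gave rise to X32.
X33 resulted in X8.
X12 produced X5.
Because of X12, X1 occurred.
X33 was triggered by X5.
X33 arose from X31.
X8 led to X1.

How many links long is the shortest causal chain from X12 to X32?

Shortest chain: X12 → X5 → X33 → X8 → X32.

4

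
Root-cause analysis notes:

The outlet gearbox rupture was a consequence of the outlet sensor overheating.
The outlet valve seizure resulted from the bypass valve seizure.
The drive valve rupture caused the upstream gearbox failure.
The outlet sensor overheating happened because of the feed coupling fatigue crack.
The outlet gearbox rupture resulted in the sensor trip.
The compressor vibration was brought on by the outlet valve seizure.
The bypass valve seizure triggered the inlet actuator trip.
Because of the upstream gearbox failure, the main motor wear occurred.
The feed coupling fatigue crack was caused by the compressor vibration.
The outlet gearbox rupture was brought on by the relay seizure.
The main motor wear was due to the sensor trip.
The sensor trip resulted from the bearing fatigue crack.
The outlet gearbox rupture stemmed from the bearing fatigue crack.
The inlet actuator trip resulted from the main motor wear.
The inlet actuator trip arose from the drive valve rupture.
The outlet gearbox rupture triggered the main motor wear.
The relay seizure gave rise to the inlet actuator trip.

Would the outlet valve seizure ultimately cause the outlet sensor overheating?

There is a causal chain: the outlet valve seizure → the compressor vibration → the feed coupling fatigue crack → the outlet sensor overheating.

Yes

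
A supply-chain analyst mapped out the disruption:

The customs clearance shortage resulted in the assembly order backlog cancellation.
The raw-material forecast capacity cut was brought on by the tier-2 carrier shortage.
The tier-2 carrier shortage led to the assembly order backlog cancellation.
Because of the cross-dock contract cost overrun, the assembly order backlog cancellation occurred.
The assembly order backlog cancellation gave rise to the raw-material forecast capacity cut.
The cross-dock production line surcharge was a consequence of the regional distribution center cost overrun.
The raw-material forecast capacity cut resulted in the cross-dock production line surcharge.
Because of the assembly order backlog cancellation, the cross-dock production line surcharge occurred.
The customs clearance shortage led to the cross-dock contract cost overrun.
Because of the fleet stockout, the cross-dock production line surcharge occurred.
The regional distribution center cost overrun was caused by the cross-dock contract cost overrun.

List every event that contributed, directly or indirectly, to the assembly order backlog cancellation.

Immediate causes of the assembly order backlog cancellation: the tier-2 carrier shortage, the customs clearance shortage, the cross-dock contract cost overrun.

the cross-dock contract cost overrun, the customs clearance shortage, the tier-2 carrier shortage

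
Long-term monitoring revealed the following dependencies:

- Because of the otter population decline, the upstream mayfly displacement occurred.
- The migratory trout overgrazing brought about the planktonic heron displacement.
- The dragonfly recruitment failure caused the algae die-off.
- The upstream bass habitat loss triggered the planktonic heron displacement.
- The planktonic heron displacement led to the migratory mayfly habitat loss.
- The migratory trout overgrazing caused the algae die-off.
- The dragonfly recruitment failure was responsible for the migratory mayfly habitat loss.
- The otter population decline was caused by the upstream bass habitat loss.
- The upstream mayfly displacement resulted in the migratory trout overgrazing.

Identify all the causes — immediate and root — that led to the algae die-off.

the dragonfly recruitment failure, the migratory trout overgrazing, the otter population decline, the upstream bass habitat loss, the upstream mayfly displacement

Immediate causes of the algae die-off: the dragonfly recruitment failure, the migratory trout overgrazing.
Further upstream: the upstream bass habitat loss, the otter population decline, the upstream mayfly displacement.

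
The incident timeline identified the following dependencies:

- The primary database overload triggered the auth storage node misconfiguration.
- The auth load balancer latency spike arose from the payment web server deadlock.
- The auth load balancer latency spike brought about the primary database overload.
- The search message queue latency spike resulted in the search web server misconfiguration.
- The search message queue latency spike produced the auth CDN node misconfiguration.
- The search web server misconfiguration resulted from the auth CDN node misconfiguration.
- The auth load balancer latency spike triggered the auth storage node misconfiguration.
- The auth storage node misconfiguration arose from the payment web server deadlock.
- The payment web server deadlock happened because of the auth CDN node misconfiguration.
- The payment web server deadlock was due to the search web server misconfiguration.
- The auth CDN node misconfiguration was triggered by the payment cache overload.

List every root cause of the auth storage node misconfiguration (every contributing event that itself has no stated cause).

the payment cache overload, the search message queue latency spike

Tracing upstream from the auth storage node misconfiguration: the auth storage node misconfiguration ← the payment web server deadlock ← the auth CDN node misconfiguration ← the search message queue latency spike.
A separate upstream branch: the auth storage node misconfiguration ← the payment web server deadlock ← the auth CDN node misconfiguration ← the payment cache overload.
Each of those chain origins has no stated cause.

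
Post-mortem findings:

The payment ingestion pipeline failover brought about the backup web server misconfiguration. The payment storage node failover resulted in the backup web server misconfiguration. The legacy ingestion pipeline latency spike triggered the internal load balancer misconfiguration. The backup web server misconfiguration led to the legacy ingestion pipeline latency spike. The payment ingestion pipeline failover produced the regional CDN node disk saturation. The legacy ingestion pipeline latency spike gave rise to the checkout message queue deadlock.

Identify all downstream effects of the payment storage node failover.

Direct effects: the backup web server misconfiguration.
2 steps out: the legacy ingestion pipeline latency spike.
3 steps out: the internal load balancer misconfiguration, the checkout message queue deadlock.
Not reachable from it: the payment ingestion pipeline failover, the regional CDN node disk saturation.

the backup web server misconfiguration, the checkout message queue deadlock, the internal load balancer misconfiguration, the legacy ingestion pipeline latency spike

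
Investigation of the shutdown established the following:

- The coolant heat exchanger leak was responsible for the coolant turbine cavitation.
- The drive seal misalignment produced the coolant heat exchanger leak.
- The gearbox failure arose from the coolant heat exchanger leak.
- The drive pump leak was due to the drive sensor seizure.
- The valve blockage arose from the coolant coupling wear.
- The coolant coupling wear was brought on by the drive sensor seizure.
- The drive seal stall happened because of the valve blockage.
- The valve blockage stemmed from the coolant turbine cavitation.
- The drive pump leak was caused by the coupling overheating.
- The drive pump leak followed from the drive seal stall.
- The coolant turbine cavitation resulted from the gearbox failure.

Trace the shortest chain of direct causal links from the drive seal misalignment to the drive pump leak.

the drive seal misalignment → the coolant heat exchanger leak → the coolant turbine cavitation → the valve blockage → the drive seal stall → the drive pump leak

the drive seal misalignment → the coolant heat exchanger leak
the coolant heat exchanger leak → the coolant turbine cavitation
the coolant turbine cavitation → the valve blockage
the valve blockage → the drive seal stall
the drive seal stall → the drive pump leak
Length: 5 steps.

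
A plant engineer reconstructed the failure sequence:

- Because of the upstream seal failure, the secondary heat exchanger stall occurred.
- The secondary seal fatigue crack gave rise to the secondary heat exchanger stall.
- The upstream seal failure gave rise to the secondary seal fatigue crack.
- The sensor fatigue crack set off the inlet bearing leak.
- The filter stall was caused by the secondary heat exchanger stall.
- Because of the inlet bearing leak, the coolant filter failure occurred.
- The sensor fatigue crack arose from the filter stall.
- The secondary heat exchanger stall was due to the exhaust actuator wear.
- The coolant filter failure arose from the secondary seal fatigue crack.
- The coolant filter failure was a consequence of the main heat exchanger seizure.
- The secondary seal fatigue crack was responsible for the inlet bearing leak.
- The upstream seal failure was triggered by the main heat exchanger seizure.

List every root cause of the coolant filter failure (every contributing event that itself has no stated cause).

Tracing upstream from the coolant filter failure: the coolant filter failure ← the main heat exchanger seizure.
A separate upstream branch: the coolant filter failure ← the inlet bearing leak ← the sensor fatigue crack ← the filter stall ← the secondary heat exchanger stall ← the exhaust actuator wear.
Each of those chain origins has no stated cause.

the exhaust actuator wear, the main heat exchanger seizure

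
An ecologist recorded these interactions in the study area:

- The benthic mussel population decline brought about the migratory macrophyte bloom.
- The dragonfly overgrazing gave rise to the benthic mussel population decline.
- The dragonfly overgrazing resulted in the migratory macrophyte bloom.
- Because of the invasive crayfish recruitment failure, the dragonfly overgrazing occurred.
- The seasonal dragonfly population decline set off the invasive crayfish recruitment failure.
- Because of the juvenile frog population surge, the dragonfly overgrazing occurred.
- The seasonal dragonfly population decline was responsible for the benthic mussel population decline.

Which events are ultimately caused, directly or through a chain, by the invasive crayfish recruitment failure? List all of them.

the benthic mussel population decline, the dragonfly overgrazing, the migratory macrophyte bloom

Direct effects: the dragonfly overgrazing.
2 steps out: the benthic mussel population decline, the migratory macrophyte bloom.
Not reachable from it: the seasonal dragonfly population decline, the juvenile frog population surge.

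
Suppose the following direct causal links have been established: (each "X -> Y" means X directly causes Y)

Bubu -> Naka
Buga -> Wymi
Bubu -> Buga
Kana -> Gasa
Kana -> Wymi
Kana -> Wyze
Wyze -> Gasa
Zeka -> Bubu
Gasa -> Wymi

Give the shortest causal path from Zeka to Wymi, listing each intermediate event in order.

Zeka → Bubu
Bubu → Buga
Buga → Wymi
Length: 3 steps.

Zeka → Bubu → Buga → Wymi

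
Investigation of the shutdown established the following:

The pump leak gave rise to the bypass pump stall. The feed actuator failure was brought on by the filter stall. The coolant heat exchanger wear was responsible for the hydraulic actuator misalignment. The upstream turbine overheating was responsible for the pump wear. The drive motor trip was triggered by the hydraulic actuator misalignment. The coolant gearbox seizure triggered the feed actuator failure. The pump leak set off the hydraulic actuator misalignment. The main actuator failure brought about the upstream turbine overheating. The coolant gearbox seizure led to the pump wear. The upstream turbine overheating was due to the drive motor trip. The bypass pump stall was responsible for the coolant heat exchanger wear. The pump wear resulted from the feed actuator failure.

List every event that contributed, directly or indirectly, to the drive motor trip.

the bypass pump stall, the coolant heat exchanger wear, the hydraulic actuator misalignment, the pump leak

Immediate cause of the drive motor trip: the hydraulic actuator misalignment.
Further upstream: the pump leak, the bypass pump stall, the coolant heat exchanger wear.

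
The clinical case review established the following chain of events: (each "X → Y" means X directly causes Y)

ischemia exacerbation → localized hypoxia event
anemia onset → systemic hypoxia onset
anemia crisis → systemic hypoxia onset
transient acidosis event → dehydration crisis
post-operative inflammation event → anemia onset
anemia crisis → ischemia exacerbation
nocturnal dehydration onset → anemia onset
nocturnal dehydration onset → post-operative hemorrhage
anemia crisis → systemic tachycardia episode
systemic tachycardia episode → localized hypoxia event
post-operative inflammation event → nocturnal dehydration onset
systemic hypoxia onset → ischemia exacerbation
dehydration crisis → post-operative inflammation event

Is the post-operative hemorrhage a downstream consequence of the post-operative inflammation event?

Yes

There is a causal chain: the post-operative inflammation event → the nocturnal dehydration onset → the post-operative hemorrhage.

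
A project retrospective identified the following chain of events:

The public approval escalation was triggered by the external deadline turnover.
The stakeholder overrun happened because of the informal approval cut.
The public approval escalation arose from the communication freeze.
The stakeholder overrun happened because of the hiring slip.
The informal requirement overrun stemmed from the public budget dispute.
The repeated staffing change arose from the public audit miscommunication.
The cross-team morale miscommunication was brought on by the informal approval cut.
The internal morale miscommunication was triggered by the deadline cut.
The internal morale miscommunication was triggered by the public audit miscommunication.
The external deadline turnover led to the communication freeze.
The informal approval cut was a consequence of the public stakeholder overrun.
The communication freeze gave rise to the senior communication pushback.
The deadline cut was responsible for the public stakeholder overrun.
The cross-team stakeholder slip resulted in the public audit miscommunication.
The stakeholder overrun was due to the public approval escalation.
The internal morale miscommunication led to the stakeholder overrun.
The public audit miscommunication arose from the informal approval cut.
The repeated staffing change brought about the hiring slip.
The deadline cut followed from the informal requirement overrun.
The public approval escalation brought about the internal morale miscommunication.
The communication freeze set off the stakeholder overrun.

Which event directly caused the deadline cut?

Upstream contributors include the public budget dispute, but only the informal requirement overrun feeds directly into the deadline cut.

the informal requirement overrun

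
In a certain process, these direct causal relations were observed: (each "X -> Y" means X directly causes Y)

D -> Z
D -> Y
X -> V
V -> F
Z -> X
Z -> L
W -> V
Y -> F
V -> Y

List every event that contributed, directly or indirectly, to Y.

Immediate causes of Y: D, V.
Further upstream: Z, X, W.

D, V, W, X, Z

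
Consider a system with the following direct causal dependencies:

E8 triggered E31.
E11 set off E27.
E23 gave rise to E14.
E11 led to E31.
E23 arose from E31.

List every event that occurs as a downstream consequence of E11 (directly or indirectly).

E14, E23, E27, E31

Direct effects: E27, E31.
2 steps out: E23.
3 steps out: E14.
Not reachable from it: E8.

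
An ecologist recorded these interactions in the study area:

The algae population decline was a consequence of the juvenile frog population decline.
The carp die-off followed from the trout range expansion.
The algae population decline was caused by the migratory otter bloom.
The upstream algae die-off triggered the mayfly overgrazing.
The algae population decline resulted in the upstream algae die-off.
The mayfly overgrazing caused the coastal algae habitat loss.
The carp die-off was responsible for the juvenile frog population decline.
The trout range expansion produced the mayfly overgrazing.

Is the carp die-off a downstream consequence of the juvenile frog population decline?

No

The juvenile frog population decline leads to the algae population decline, the upstream algae die-off, the mayfly overgrazing, the coastal algae habitat loss; the carp die-off is not among them.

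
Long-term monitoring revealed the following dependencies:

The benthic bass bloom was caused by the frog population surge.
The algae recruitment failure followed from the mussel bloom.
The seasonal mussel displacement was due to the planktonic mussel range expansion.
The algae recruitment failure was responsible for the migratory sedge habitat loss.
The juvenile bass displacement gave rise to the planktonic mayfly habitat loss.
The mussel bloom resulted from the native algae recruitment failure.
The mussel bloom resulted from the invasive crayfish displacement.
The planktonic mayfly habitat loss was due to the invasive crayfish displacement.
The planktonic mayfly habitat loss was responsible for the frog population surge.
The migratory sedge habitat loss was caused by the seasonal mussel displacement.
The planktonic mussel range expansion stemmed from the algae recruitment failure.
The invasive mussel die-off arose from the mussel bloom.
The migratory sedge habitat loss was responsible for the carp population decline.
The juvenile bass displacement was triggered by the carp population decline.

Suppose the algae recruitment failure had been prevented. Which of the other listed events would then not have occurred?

Downstream of the algae recruitment failure: the planktonic mussel range expansion, the seasonal mussel displacement, the migratory sedge habitat loss, the carp population decline, the juvenile bass displacement, the planktonic mayfly habitat loss, the frog population surge, the benthic bass bloom.
Of those, still caused via another path: the planktonic mayfly habitat loss, the frog population surge, the benthic bass bloom.
The remainder have no surviving cause.

the carp population decline, the juvenile bass displacement, the migratory sedge habitat loss, the planktonic mussel range expansion, the seasonal mussel displacement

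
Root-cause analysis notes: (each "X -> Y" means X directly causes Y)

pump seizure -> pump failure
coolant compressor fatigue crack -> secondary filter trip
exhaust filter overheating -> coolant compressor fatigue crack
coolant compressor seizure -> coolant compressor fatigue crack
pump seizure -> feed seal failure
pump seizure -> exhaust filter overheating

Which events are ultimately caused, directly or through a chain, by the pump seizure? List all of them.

the coolant compressor fatigue crack, the exhaust filter overheating, the feed seal failure, the pump failure, the secondary filter trip

Direct effects: the pump failure, the exhaust filter overheating, the feed seal failure.
2 steps out: the coolant compressor fatigue crack.
3 steps out: the secondary filter trip.
Not reachable from it: the coolant compressor seizure.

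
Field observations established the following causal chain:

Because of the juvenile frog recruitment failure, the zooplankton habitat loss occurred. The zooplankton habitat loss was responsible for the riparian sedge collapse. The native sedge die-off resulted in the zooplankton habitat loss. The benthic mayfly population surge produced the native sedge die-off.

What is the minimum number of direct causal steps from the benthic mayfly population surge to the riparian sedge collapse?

3

Shortest chain: the benthic mayfly population surge → the native sedge die-off → the zooplankton habitat loss → the riparian sedge collapse.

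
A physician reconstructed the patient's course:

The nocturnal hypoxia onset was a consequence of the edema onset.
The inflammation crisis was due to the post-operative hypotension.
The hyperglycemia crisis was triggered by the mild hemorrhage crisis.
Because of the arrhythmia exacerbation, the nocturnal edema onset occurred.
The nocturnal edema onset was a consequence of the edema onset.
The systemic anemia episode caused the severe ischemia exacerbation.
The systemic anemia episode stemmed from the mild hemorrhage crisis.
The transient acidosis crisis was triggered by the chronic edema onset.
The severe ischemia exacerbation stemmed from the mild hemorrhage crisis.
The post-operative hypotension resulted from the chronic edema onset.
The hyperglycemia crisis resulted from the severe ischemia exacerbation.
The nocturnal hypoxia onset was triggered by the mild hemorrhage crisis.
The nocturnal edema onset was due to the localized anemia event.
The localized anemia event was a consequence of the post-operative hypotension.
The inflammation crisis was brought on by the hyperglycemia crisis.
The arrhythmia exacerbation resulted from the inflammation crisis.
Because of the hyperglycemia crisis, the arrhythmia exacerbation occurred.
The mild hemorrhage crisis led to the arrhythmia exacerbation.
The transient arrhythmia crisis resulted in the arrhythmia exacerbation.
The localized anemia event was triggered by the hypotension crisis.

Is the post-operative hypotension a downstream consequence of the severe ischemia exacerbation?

The severe ischemia exacerbation leads to the hyperglycemia crisis, the inflammation crisis, the arrhythmia exacerbation, the nocturnal edema onset; the post-operative hypotension is not among them.

No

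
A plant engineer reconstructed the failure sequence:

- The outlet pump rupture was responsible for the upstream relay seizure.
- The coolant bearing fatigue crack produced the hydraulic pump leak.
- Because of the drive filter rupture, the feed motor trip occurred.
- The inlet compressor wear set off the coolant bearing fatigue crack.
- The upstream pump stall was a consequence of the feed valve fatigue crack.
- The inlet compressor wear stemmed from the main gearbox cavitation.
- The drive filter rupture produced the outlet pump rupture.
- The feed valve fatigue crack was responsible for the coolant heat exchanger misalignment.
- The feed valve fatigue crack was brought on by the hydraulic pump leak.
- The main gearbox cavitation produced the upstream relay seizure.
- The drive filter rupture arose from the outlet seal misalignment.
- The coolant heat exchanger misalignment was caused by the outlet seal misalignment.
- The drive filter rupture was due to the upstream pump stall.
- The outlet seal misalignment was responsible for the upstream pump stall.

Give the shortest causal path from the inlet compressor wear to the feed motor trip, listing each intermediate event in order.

the inlet compressor wear → the coolant bearing fatigue crack
the coolant bearing fatigue crack → the hydraulic pump leak
the hydraulic pump leak → the feed valve fatigue crack
the feed valve fatigue crack → the upstream pump stall
the upstream pump stall → the drive filter rupture
the drive filter rupture → the feed motor trip
Length: 6 steps.

the inlet compressor wear → the coolant bearing fatigue crack → the hydraulic pump leak → the feed valve fatigue crack → the upstream pump stall → the drive filter rupture → the feed motor trip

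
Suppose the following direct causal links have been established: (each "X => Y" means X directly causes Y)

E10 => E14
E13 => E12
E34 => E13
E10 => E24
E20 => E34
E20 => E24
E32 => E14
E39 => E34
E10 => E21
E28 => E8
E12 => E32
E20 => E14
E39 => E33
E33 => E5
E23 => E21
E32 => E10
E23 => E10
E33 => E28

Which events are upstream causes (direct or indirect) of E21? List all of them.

E10, E12, E13, E20, E23, E32, E34, E39

Immediate causes of E21: E23, E10.
Further upstream: E39, E20, E34, E13, E12, E32.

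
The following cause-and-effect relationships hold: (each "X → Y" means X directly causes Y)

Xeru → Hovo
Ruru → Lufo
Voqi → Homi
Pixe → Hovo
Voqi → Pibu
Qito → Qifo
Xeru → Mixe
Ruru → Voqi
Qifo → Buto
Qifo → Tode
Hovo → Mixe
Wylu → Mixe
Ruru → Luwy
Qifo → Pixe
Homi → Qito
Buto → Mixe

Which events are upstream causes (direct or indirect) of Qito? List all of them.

Immediate cause of Qito: Homi.
Further upstream: Ruru, Voqi.

Homi, Ruru, Voqi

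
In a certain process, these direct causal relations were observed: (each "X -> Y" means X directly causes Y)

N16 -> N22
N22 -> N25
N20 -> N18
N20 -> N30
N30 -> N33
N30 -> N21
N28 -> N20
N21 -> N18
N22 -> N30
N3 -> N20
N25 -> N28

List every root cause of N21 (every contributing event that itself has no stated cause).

Tracing upstream from N21: N21 ← N30 ← N22 ← N16.
A separate upstream branch: N21 ← N30 ← N20 ← N3.
Each of those chain origins has no stated cause.

N16, N3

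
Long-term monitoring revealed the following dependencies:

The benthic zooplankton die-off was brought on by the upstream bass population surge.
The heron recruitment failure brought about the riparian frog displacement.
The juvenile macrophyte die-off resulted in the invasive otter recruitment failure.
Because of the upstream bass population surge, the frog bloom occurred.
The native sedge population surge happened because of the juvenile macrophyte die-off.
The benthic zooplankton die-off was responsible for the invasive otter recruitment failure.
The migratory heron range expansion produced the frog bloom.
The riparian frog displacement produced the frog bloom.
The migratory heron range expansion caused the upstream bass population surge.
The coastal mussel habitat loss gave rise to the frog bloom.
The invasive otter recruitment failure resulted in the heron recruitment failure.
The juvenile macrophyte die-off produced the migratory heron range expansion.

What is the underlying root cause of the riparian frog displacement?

the juvenile macrophyte die-off

Tracing upstream from the riparian frog displacement: the riparian frog displacement ← the heron recruitment failure ← the invasive otter recruitment failure ← the juvenile macrophyte die-off.
The juvenile macrophyte die-off has no stated cause, so it is the root.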